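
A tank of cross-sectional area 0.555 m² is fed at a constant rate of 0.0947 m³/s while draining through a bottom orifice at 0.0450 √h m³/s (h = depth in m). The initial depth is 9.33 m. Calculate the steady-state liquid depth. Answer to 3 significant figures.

Volume balance on the tank: A dh/dt = Q_in − 0.0450 √h. At steady state dh/dt = 0:
Q_in = 0.0450 √h_ss ⇒ √h_ss = 0.0947/0.0450 = 2.1044.
h_ss = 2.1044² = 4.4287 m. (Since h₀ = 9.33 m > h_ss, the level will fall toward this value.)

4.43 m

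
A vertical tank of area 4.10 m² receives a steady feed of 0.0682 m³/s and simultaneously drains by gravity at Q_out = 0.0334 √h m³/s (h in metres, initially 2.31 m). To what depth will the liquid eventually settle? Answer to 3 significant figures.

Level balance: A dh/dt = 0.0682 − 0.0334 √h. Setting dh/dt = 0:
Q_in = 0.0334 √h_ss ⇒ √h_ss = 0.0682/0.0334 = 2.0419.
h_ss = 2.0419² = 4.1694 m. (Since h₀ = 2.31 m < h_ss, the level will rise toward this value.)

4.17 m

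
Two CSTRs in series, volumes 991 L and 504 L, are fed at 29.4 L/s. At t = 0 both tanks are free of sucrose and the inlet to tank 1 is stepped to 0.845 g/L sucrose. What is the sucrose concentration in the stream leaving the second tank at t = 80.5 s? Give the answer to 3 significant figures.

0.695 g/L

Time constants: τᵢ = Vᵢ/Q for each well-mixed tank.
τ₁ = 991/29.4 = 33.707 s; τ₂ = 504/29.4 = 17.143 s.
Tank 1: C₁ = C_in(1 − e^(−t/τ₁)). Tank 2 (τ₁ ≠ τ₂): C₂ = C_in[1 − (τ₁ e^(−t/τ₁) − τ₂ e^(−t/τ₂))/(τ₁ − τ₂)].
At t = 80.5: e^(−t/τ₁) = 0.091795, e^(−t/τ₂) = 0.0091333.
C₂ = 0.845·[1 − (33.707·0.091795 − 17.143·0.0091333)/(16.565)] = 0.845·0.82266 = 0.69515 g/L.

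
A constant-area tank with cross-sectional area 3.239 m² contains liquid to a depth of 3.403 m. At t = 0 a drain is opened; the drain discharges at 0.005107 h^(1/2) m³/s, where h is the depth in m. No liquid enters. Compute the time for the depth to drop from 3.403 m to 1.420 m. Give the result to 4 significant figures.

828.4 s

Unsteady balance on liquid volume: A dh/dt = −0.005107 √h.
Separate and integrate: 2(√h − √h₀) = −(0.005107/A) t.
t = 2A(√h₀ − √h)/0.005107 = 2·3.239·(√3.403 − √1.420)/0.005107
  = 6.47800 × (1.84472 − 1.19164) / 0.005107 = 828.409 s.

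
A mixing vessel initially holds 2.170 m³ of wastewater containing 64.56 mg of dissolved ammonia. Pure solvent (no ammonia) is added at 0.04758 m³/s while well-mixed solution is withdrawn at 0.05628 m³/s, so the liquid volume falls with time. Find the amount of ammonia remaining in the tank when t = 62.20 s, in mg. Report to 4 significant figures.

Total volume: dV/dt = Q_in − Q_out = -0.00870000 m³/s, so V(t) = 2.170 − 0.00870000 t and V(62.20) = 1.62886 m³.
Solute balance: dm/dt = 0 − Q_out C = −Q_out m/V(t).
dm/m = −Q_out dt/(V₀ − 0.00870000 t); integrating gives ln(m/m₀) = −(Q_out/(Q_in−Q_out)) ln(V/V₀).
m = m₀ (V₀/V)^(Q_out/(Q_in−Q_out)) = 64.56 × (2.170/1.62886)^(-6.46897) = 10.0945 mg.

10.09 mg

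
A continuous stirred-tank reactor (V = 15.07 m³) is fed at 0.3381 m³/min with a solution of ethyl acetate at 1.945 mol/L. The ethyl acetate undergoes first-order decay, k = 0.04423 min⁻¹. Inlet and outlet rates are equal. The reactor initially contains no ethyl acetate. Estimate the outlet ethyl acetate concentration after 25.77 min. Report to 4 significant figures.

Species balance: V dC/dt = Q C_in − Q C − k V C.
dC/dt = (Q/V) C_in − (Q/V + k) C; effective rate a = Q/V + k = 0.0224353 + 0.04423 = 0.0666653 min⁻¹.
C_ss = Q C_in/(Q + kV) = 0.654563 mol/L; C(t) = C_ss + (C₀ − C_ss) e^(−a t).
C(25.77) = 0.654563 + (-0.654563)·e^(−0.0666653·25.77) = 0.654563 + (-0.654563)·0.179431 = 0.537114 mol/L.

0.5371 mol/L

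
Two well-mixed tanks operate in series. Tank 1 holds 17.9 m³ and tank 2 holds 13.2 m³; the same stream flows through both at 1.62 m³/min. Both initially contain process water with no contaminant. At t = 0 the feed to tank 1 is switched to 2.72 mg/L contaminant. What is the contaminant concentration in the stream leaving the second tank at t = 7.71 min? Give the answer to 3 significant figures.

0.530 mg/L

Species balance on tank i: dCᵢ/dt = (Cᵢ₋₁ − Cᵢ)/τᵢ with τᵢ = Vᵢ/Q.
τ₁ = 17.9/1.62 = 11.049 min; τ₂ = 13.2/1.62 = 8.1481 min.
Tank 1: C₁ = C_in(1 − e^(−t/τ₁)). Tank 2 (τ₁ ≠ τ₂): C₂ = C_in[1 − (τ₁ e^(−t/τ₁) − τ₂ e^(−t/τ₂))/(τ₁ − τ₂)].
At t = 7.71: e^(−t/τ₁) = 0.49769, e^(−t/τ₂) = 0.38820.
C₂ = 2.72·[1 − (11.049·0.49769 − 8.1481·0.38820)/(2.9012)] = 2.72·0.19481 = 0.52989 mg/L.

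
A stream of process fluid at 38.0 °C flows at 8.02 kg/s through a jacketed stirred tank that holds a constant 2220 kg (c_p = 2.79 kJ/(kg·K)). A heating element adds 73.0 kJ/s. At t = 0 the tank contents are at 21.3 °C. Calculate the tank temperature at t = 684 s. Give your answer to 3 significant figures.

M c_p dT/dt = ṁ c_p (T_in − T) + Q̇.
τ = M/ṁ = 276.81 s; T_ss = T_in + Q̇/(ṁ c_p) = 38.0 + 73.0/(8.02·2.79) = 41.262 °C.
T approaches T_ss exponentially: T(t) = T_ss + (T₀ − T_ss) e^(−t/τ).
T(684) = 41.262 + (-19.962)·e^(−684/276.81) = 41.262 + (-19.962)·0.084498 = 39.576 °C.

39.6 °C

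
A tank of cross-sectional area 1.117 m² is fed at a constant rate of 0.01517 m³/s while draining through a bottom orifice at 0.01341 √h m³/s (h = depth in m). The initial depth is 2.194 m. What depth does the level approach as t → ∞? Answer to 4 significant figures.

1.280 m

Mass balance (ρ constant): A dh/dt = Q_in − 0.01341 √h. At steady state dh/dt = 0:
Q_in = 0.01341 √h_ss ⇒ √h_ss = 0.01517/0.01341 = 1.13125.
h_ss = 1.13125² = 1.27972 m. (Since h₀ = 2.194 m > h_ss, the level will fall toward this value.)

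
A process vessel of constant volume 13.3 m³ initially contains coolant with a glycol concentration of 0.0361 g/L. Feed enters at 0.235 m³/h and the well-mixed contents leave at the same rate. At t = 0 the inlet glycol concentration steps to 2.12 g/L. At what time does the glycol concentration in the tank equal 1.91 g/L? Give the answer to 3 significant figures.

130 h

Mass balance on the solute (V constant): V dC/dt = Q(C_in − C), so τ = V/Q = 56.596 h.
C(t) = C_in + (C₀ − C_in) e^(−t/τ). Set C = 1.91 and solve for t:
e^(−t/τ) = (C − C_in)/(C₀ − C_in) = (1.91 − 2.12)/(0.0361 − 2.12) = 0.10077
t = −τ ln(…) = 56.596 × 2.2949 = 129.88 h.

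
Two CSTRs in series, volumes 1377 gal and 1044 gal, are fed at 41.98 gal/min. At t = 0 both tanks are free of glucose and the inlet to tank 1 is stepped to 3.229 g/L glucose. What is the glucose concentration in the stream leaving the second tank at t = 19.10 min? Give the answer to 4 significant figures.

0.4667 g/L

Species balance on tank i: dCᵢ/dt = (Cᵢ₋₁ − Cᵢ)/τᵢ with τᵢ = Vᵢ/Q.
τ₁ = 1377/41.98 = 32.8013 min; τ₂ = 1044/41.98 = 24.8690 min.
Solving the cascade with C₁(0)=C₂(0)=0 gives C₂(t) = C_in[1 − (τ₁ e^(−t/τ₁) − τ₂ e^(−t/τ₂))/(τ₁ − τ₂)].
At t = 19.10: e^(−t/τ₁) = 0.558616, e^(−t/τ₂) = 0.463928.
C₂ = 3.229·[1 − (32.8013·0.558616 − 24.8690·0.463928)/(7.93235)] = 3.229·0.144527 = 0.466677 g/L.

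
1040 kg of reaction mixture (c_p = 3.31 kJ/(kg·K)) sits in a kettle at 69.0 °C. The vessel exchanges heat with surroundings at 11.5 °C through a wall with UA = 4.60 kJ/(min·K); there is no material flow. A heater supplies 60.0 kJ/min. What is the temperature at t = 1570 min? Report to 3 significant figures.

30.0 °C

Heat balance on the well-mixed liquid: M c_p dT/dt = −UA(T − T_amb) + Q̇.
dT/dt = (T_ss − T)/τ with T_ss = T_amb + Q̇/UA = 11.5 + 60.0/4.60 = 24.543 °C, τ = M c_p/UA = 1040·3.31/4.60 = 748.35 min.
Integrating: T(t) = T_ss + (T₀ − T_ss) e^(−t/τ).
T(1570) = 24.543 + (44.457)·0.12271 = 29.999 °C.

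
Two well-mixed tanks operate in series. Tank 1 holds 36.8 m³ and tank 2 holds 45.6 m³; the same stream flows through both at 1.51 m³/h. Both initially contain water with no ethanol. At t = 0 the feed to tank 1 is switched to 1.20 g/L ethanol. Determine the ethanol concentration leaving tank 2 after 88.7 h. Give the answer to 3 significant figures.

Species balance on tank i: dCᵢ/dt = (Cᵢ₋₁ − Cᵢ)/τᵢ with τᵢ = Vᵢ/Q.
τ₁ = 36.8/1.51 = 24.371 h; τ₂ = 45.6/1.51 = 30.199 h.
Solving the cascade with C₁(0)=C₂(0)=0 gives C₂(t) = C_in[1 − (τ₁ e^(−t/τ₁) − τ₂ e^(−t/τ₂))/(τ₁ − τ₂)].
At t = 88.7: e^(−t/τ₁) = 0.026263, e^(−t/τ₂) = 0.053013.
C₂ = 1.20·[1 − (24.371·0.026263 − 30.199·0.053013)/(-5.8278)] = 1.20·0.83512 = 1.0021 g/L.

1.00 g/L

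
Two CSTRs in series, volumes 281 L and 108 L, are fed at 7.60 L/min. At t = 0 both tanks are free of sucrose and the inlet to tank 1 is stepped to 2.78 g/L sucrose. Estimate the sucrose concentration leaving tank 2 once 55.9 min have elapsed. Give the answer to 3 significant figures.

Species balance on tank i: dCᵢ/dt = (Cᵢ₋₁ − Cᵢ)/τᵢ with τᵢ = Vᵢ/Q.
τ₁ = 281/7.60 = 36.974 min; τ₂ = 108/7.60 = 14.211 min.
Solving the cascade with C₁(0)=C₂(0)=0 gives C₂(t) = C_in[1 − (τ₁ e^(−t/τ₁) − τ₂ e^(−t/τ₂))/(τ₁ − τ₂)].
At t = 55.9: e^(−t/τ₁) = 0.22049, e^(−t/τ₂) = 0.019571.
C₂ = 2.78·[1 − (36.974·0.22049 − 14.211·0.019571)/(22.763)] = 2.78·0.65407 = 1.8183 g/L.

1.82 g/L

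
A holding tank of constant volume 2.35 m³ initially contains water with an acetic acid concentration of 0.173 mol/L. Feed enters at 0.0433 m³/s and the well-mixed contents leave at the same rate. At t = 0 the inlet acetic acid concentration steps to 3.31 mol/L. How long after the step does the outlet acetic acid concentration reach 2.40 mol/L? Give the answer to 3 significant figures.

Species balance: V dC/dt = Q(C_in − C) ⇒ τ = V/Q = 54.273 s.
C(t) = C_in + (C₀ − C_in) e^(−t/τ). Set C = 2.40 and solve for t:
e^(−t/τ) = (C − C_in)/(C₀ − C_in) = (2.40 − 3.31)/(0.173 − 3.31) = 0.29009
t = −τ ln(…) = 54.273 × 1.2376 = 67.166 s.

67.2 s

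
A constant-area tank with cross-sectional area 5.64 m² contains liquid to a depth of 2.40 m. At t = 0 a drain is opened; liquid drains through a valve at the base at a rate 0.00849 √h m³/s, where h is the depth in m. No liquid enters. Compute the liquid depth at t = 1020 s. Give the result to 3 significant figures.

Volume balance on the tank: A dh/dt = −0.00849 √h.
Separate and integrate: 2(√h − √h₀) = −(0.00849/A) t.
√h = √2.40 − 0.00849·1020/(2·5.64) = 1.5492 − 0.76771 = 0.78148.
h = 0.78148² = 0.61071 m.

0.611 m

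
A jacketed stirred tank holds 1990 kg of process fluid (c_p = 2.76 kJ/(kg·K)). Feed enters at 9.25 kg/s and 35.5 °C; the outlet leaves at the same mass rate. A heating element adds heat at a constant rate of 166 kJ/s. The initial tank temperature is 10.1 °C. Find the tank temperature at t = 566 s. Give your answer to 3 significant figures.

39.7 °C

M c_p dT/dt = ṁ c_p (T_in − T) + Q̇.
Rearrange: dT/dt = (T_ss − T)/τ with τ = M/ṁ = 215.14 s and T_ss = T_in + Q̇/(ṁ c_p) = 42.002 °C.
T approaches T_ss exponentially: T(t) = T_ss + (T₀ − T_ss) e^(−t/τ).
T(566) = 42.002 + (-31.902)·e^(−566/215.14) = 42.002 + (-31.902)·0.072013 = 39.705 °C.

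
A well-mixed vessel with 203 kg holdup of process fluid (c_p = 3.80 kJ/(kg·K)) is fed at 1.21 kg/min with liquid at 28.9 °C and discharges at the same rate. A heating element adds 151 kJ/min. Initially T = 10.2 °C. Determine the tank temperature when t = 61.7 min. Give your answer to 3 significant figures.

26.1 °C

M c_p dT/dt = ṁ c_p (T_in − T) + Q̇.
τ = M/ṁ = 167.77 min; T_ss = T_in + Q̇/(ṁ c_p) = 28.9 + 151/(1.21·3.80) = 61.740 °C.
T approaches T_ss exponentially: T(t) = T_ss + (T₀ − T_ss) e^(−t/τ).
T(61.7) = 61.740 + (-51.540)·e^(−61.7/167.77) = 61.740 + (-51.540)·0.69228 = 26.060 °C.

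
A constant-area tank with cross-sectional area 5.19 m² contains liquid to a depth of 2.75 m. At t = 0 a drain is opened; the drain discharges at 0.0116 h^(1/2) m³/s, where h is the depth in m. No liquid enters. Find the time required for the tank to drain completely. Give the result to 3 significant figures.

1480 s

With no inflow, A dh/dt = −0.0116 √h.
This is separable: 2 d(√h)/dt = −0.0116/A, so √h = √h₀ − (0.0116/(2A)) t.
Tank is empty when √h = 0: t_empty = 2A√h₀/0.0116.
t_empty = 2·5.19·√2.75/0.0116 = 10.380·1.6583/0.0116 = 1483.9 s.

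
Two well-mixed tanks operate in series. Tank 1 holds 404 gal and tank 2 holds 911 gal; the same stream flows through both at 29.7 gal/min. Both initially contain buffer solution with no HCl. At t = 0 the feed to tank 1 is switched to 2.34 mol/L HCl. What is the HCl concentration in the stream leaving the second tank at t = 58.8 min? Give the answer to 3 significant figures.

1.75 mol/L

Species balance on tank i: dCᵢ/dt = (Cᵢ₋₁ − Cᵢ)/τᵢ with τᵢ = Vᵢ/Q.
τ₁ = 404/29.7 = 13.603 min; τ₂ = 911/29.7 = 30.673 min.
Solving the cascade with C₁(0)=C₂(0)=0 gives C₂(t) = C_in[1 − (τ₁ e^(−t/τ₁) − τ₂ e^(−t/τ₂))/(τ₁ − τ₂)].
At t = 58.8: e^(−t/τ₁) = 0.013264, e^(−t/τ₂) = 0.14705.
C₂ = 2.34·[1 − (13.603·0.013264 − 30.673·0.14705)/(-17.071)] = 2.34·0.74634 = 1.7464 mol/L.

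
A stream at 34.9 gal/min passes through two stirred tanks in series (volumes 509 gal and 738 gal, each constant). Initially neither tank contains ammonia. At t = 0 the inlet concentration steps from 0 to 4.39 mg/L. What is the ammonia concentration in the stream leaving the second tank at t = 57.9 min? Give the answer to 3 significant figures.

3.66 mg/L

Each tank obeys Vᵢ dCᵢ/dt = Q(Cᵢ₋₁ − Cᵢ), so τᵢ = Vᵢ/Q.
τ₁ = 509/34.9 = 14.585 min; τ₂ = 738/34.9 = 21.146 min.
Solving the cascade with C₁(0)=C₂(0)=0 gives C₂(t) = C_in[1 − (τ₁ e^(−t/τ₁) − τ₂ e^(−t/τ₂))/(τ₁ − τ₂)].
At t = 57.9: e^(−t/τ₁) = 0.018874, e^(−t/τ₂) = 0.064694.
C₂ = 4.39·[1 − (14.585·0.018874 − 21.146·0.064694)/(-6.5616)] = 4.39·0.83346 = 3.6589 mg/L.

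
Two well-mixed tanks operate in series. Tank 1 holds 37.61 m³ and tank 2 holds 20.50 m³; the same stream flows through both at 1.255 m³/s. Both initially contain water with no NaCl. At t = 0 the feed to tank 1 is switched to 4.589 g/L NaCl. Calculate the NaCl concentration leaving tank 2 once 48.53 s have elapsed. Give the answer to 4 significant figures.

Time constants: τᵢ = Vᵢ/Q for each well-mixed tank.
τ₁ = 37.61/1.255 = 29.9681 s; τ₂ = 20.50/1.255 = 16.3347 s.
Tank 1: C₁ = C_in(1 − e^(−t/τ₁)). Tank 2 (τ₁ ≠ τ₂): C₂ = C_in[1 − (τ₁ e^(−t/τ₁) − τ₂ e^(−t/τ₂))/(τ₁ − τ₂)].
At t = 48.53: e^(−t/τ₁) = 0.198020, e^(−t/τ₂) = 0.0512529.
C₂ = 4.589·[1 − (29.9681·0.198020 − 16.3347·0.0512529)/(13.6335)] = 4.589·0.626134 = 2.87333 g/L.

2.873 g/L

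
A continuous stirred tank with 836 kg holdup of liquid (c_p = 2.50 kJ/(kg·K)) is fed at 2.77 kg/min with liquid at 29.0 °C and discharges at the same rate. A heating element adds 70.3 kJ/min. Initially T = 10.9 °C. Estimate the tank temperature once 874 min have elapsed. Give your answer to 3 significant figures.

M c_p dT/dt = ṁ c_p (T_in − T) + Q̇.
τ = M/ṁ = 301.81 min; T_ss = T_in + Q̇/(ṁ c_p) = 29.0 + 70.3/(2.77·2.50) = 39.152 °C.
This is linear first-order; T(t) = T_ss + (T₀ − T_ss) e^(−t/τ).
T(874) = 39.152 + (-28.252)·e^(−874/301.81) = 39.152 + (-28.252)·0.055249 = 37.591 °C.

37.6 °C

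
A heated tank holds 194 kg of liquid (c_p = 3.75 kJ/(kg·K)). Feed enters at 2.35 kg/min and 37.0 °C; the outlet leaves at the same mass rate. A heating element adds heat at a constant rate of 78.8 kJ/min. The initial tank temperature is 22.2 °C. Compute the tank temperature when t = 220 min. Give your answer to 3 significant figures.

44.3 °C

M c_p dT/dt = ṁ c_p (T_in − T) + Q̇.
τ = M/ṁ = 82.553 min; T_ss = T_in + Q̇/(ṁ c_p) = 37.0 + 78.8/(2.35·3.75) = 45.942 °C.
This is linear first-order; T(t) = T_ss + (T₀ − T_ss) e^(−t/τ).
T(220) = 45.942 + (-23.742)·e^(−220/82.553) = 45.942 + (-23.742)·0.069603 = 44.289 °C.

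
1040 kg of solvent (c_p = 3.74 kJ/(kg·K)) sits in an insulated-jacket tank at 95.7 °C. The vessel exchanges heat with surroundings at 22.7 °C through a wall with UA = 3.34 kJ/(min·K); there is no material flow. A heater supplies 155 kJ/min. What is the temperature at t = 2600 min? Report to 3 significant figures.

72.0 °C

M c_p dT/dt = −UA(T − T_amb) + Q̇.
dT/dt = (T_ss − T)/τ with T_ss = T_amb + Q̇/UA = 22.7 + 155/3.34 = 69.107 °C, τ = M c_p/UA = 1040·3.74/3.34 = 1164.6 min.
T approaches T_ss exponentially: T(t) = T_ss + (T₀ − T_ss) e^(−t/τ).
T(2600) = 69.107 + (26.593)·0.10725 = 71.959 °C.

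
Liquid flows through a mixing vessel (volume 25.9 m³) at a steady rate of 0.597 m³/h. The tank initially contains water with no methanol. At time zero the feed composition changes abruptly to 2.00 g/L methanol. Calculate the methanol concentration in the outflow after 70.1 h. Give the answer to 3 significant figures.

1.60 g/L

Accumulation = in − out for the solute gives V dC/dt = Q(C_in − C).
Rewrite as dC/dt + C/τ = C_in/τ, τ = V/Q = 43.384 h.
This is linear first-order; C(t) = C_in + (C₀ − C_in) e^(−t/τ).
C(70.1) = 2.00 + (0 − 2.00)·e^(−70.1/43.384) = 2.00 + (-2.0000)·0.19873 = 1.6025 g/L.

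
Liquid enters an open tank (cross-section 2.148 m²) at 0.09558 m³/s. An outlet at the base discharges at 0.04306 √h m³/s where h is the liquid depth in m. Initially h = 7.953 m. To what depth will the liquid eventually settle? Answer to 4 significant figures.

A dh/dt = Q_in − 0.04306 √h. Steady state requires inflow = outflow:
Q_in = 0.04306 √h_ss ⇒ √h_ss = 0.09558/0.04306 = 2.21969.
h_ss = 2.21969² = 4.92704 m. (Since h₀ = 7.953 m > h_ss, the level will fall toward this value.)

4.927 m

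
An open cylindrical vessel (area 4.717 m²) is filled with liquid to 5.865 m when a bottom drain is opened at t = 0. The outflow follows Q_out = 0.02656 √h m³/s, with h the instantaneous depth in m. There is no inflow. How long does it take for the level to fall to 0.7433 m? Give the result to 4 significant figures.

Volume balance on the tank: A dh/dt = −0.02656 √h.
This is separable: 2 d(√h)/dt = −0.02656/A, so √h = √h₀ − (0.02656/(2A)) t.
t = 2A(√h₀ − √h)/0.02656 = 2·4.717·(√5.865 − √0.7433)/0.02656
  = 9.43400 × (2.42178 − 0.862148) / 0.02656 = 553.973 s.

554.0 s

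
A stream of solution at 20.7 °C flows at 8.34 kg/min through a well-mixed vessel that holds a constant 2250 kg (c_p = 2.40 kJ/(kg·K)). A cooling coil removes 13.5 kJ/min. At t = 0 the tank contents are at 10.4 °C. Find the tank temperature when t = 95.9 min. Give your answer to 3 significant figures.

M c_p dT/dt = ṁ c_p (T_in − T) − Q̇.
Rearrange: dT/dt = (T_ss − T)/τ with τ = M/ṁ = 269.78 min and T_ss = T_in − Q̇/(ṁ c_p) = 20.026 °C.
This is linear first-order; T(t) = T_ss + (T₀ − T_ss) e^(−t/τ).
T(95.9) = 20.026 + (-9.6255)·e^(−95.9/269.78) = 20.026 + (-9.6255)·0.70084 = 13.280 °C.

13.3 °C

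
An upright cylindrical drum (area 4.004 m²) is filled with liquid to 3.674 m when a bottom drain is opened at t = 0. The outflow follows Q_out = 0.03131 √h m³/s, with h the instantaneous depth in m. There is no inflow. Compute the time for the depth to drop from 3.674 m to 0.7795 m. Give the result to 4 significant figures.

264.4 s

With no inflow, A dh/dt = −0.03131 √h.
Separate and integrate: 2(√h − √h₀) = −(0.03131/A) t.
t = 2A(√h₀ − √h)/0.03131 = 2·4.004·(√3.674 − √0.7795)/0.03131
  = 8.00800 × (1.91677 − 0.882893) / 0.03131 = 264.429 s.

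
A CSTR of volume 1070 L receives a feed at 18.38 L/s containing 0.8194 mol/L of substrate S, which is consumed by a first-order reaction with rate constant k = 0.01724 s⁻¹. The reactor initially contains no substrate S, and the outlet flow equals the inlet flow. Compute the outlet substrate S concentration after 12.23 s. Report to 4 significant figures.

V dC/dt = Q(C_in − C) − k V C.
dC/dt = (Q/V) C_in − (Q/V + k) C; effective rate a = Q/V + k = 0.0171776 + 0.01724 = 0.0344176 s⁻¹.
C_ss = Q C_in/(Q + kV) = 0.408957 mol/L; C(t) = C_ss + (C₀ − C_ss) e^(−a t).
C(12.23) = 0.408957 + (-0.408957)·e^(−0.0344176·12.23) = 0.408957 + (-0.408957)·0.656438 = 0.140502 mol/L.

0.1405 mol/L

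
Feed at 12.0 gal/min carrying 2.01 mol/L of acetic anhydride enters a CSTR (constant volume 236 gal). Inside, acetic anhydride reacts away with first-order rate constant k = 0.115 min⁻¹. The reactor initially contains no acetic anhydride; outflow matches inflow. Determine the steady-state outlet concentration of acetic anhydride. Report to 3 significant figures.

0.616 mol/L

Species balance: V dC/dt = Q C_in − Q C − k V C.
Steady state (dC/dt = 0): C_ss = Q C_in/(Q + kV) = C_in/(1 + kV/Q).
C_ss = 12.0·2.01/(12.0 + 0.115·236) = 24.120/39.140 = 0.61625 mol/L.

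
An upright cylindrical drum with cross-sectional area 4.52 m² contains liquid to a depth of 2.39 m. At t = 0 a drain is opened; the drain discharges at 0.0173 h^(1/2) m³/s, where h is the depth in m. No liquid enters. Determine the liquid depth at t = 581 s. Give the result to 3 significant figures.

0.188 m

With no inflow, A dh/dt = −0.0173 √h.
This is separable: 2 d(√h)/dt = −0.0173/A, so √h = √h₀ − (0.0173/(2A)) t.
√h = √2.39 − 0.0173·581/(2·4.52) = 1.5460 − 1.1119 = 0.43409.
h = 0.43409² = 0.18844 m.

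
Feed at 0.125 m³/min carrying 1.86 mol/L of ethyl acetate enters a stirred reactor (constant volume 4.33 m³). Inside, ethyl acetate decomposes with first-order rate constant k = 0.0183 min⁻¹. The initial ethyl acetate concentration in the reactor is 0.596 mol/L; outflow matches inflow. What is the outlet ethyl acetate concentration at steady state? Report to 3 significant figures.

1.14 mol/L

Accumulation = in − out − consumed: V dC/dt = Q C_in − Q C − k V C.
Steady state (dC/dt = 0): C_ss = Q C_in/(Q + kV) = C_in/(1 + kV/Q).
C_ss = 0.125·1.86/(0.125 + 0.0183·4.33) = 0.23250/0.20424 = 1.1384 mol/L.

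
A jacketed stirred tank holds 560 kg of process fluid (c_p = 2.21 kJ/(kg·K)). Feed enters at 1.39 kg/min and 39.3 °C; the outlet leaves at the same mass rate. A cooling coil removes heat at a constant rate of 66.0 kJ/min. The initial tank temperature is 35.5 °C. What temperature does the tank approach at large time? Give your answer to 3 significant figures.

Unsteady energy balance on the tank contents: M c_p dT/dt = ṁ c_p (T_in − T) − 66.0.
At steady state dT/dt = 0 ⇒ T_ss = T_in − Q̇/(ṁ c_p) = 39.3 − 66.0/(1.39·2.21) = 17.815 °C.

17.8 °C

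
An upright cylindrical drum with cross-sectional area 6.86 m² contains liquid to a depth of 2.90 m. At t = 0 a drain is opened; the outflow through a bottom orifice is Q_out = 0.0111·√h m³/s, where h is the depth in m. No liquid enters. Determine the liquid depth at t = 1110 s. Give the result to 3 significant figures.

With no inflow, A dh/dt = −0.0111 √h.
Separate and integrate: 2(√h − √h₀) = −(0.0111/A) t.
√h = √2.90 − 0.0111·1110/(2·6.86) = 1.7029 − 0.89803 = 0.80491.
h = 0.80491² = 0.64787 m.

0.648 m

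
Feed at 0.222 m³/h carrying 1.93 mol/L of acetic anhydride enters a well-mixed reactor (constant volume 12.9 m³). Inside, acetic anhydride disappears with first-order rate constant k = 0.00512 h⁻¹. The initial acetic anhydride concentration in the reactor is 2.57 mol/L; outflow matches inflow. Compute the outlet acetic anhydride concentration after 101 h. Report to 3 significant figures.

1.60 mol/L

Accumulation = in − out − consumed: V dC/dt = Q C_in − Q C − k V C.
dC/dt = (Q/V) C_in − (Q/V + k) C; effective rate a = Q/V + k = 0.017209 + 0.00512 = 0.022329 h⁻¹.
C_ss = Q C_in/(Q + kV) = 1.4875 mol/L; C(t) = C_ss + (C₀ − C_ss) e^(−a t).
C(101) = 1.4875 + (1.0825)·e^(−0.022329·101) = 1.4875 + (1.0825)·0.10485 = 1.6010 mol/L.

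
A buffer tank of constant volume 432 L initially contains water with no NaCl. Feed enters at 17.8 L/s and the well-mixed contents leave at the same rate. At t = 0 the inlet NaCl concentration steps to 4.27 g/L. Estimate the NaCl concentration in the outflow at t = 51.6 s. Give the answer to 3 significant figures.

Accumulation = in − out for the solute gives V dC/dt = Q(C_in − C).
Rewrite as dC/dt + C/τ = C_in/τ, τ = V/Q = 24.270 s.
C approaches C_in exponentially: C(t) = C_in + (C₀ − C_in) e^(−t/τ).
C(51.6) = 4.27 + (0 − 4.27)·e^(−51.6/24.270) = 4.27 + (-4.2700)·0.11930 = 3.7606 g/L.

3.76 g/L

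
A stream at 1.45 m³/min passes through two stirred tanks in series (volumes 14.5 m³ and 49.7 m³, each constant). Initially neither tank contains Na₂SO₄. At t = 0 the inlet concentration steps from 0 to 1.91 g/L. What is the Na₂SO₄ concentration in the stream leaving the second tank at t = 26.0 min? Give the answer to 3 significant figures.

0.705 g/L

Time constants: τᵢ = Vᵢ/Q for each well-mixed tank.
τ₁ = 14.5/1.45 = 10.000 min; τ₂ = 49.7/1.45 = 34.276 min.
Solving the cascade with C₁(0)=C₂(0)=0 gives C₂(t) = C_in[1 − (τ₁ e^(−t/τ₁) − τ₂ e^(−t/τ₂))/(τ₁ − τ₂)].
At t = 26.0: e^(−t/τ₁) = 0.074274, e^(−t/τ₂) = 0.46834.
C₂ = 1.91·[1 − (10.000·0.074274 − 34.276·0.46834)/(-24.276)] = 1.91·0.36933 = 0.70541 g/L.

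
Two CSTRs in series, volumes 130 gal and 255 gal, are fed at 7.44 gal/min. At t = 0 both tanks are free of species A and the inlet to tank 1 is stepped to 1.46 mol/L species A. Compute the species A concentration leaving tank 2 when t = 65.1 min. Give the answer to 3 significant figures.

Time constants: τᵢ = Vᵢ/Q for each well-mixed tank.
τ₁ = 130/7.44 = 17.473 min; τ₂ = 255/7.44 = 34.274 min.
Solving the cascade with C₁(0)=C₂(0)=0 gives C₂(t) = C_in[1 − (τ₁ e^(−t/τ₁) − τ₂ e^(−t/τ₂))/(τ₁ − τ₂)].
At t = 65.1: e^(−t/τ₁) = 0.024096, e^(−t/τ₂) = 0.14966.
C₂ = 1.46·[1 − (17.473·0.024096 − 34.274·0.14966)/(-16.801)] = 1.46·0.71975 = 1.0508 mol/L.

1.05 mol/L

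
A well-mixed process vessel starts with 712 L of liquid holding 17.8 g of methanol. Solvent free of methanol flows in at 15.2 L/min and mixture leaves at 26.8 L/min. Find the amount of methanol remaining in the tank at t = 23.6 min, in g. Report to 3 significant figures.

5.80 g

Let m(t) be the amount of methanol. Volume: V(t) = V₀ + (Q_in − Q_out) t = 712 − 11.600 t; V(23.6) = 438.24 L.
Species balance (pure solvent in): dm/dt = −Q_out · m/V(t).
dm/m = −Q_out dt/(V₀ − 11.600 t); integrating gives ln(m/m₀) = −(Q_out/(Q_in−Q_out)) ln(V/V₀).
m = m₀ (V₀/V)^(Q_out/(Q_in−Q_out)) = 17.8 × (712/438.24)^(-2.3103) = 5.8006 g.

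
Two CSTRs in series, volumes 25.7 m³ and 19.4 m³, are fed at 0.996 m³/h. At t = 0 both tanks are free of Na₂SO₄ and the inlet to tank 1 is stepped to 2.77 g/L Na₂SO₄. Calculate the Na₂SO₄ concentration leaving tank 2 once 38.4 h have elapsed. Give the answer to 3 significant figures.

1.41 g/L

Each tank obeys Vᵢ dCᵢ/dt = Q(Cᵢ₋₁ − Cᵢ), so τᵢ = Vᵢ/Q.
τ₁ = 25.7/0.996 = 25.803 h; τ₂ = 19.4/0.996 = 19.478 h.
Solving the cascade with C₁(0)=C₂(0)=0 gives C₂(t) = C_in[1 − (τ₁ e^(−t/τ₁) − τ₂ e^(−t/τ₂))/(τ₁ − τ₂)].
At t = 38.4: e^(−t/τ₁) = 0.22578, e^(−t/τ₂) = 0.13925.
C₂ = 2.77·[1 − (25.803·0.22578 − 19.478·0.13925)/(6.3253)] = 2.77·0.50776 = 1.4065 g/L.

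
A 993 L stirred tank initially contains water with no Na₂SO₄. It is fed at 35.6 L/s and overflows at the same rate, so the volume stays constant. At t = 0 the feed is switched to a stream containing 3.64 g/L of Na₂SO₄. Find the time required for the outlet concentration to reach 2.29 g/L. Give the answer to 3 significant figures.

27.7 s

Mass balance on the solute (V constant): V dC/dt = Q(C_in − C), so τ = V/Q = 27.893 s.
C(t) = C_in + (C₀ − C_in) e^(−t/τ). Set C = 2.29 and solve for t:
e^(−t/τ) = (C − C_in)/(C₀ − C_in) = (2.29 − 3.64)/(0 − 3.64) = 0.37088
t = −τ ln(…) = 27.893 × 0.99188 = 27.667 s.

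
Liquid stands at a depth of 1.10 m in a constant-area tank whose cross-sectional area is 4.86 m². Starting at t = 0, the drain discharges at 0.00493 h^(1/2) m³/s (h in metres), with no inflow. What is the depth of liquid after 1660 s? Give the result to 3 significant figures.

0.0428 m

With no inflow, A dh/dt = −0.00493 √h.
This is separable: 2 d(√h)/dt = −0.00493/A, so √h = √h₀ − (0.00493/(2A)) t.
√h = √1.10 − 0.00493·1660/(2·4.86) = 1.0488 − 0.84195 = 0.20685.
h = 0.20685² = 0.042789 m.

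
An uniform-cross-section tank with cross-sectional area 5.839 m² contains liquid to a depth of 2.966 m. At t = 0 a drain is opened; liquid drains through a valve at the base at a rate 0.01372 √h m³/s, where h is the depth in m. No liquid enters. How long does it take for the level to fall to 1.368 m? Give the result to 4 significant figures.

470.3 s

Volume balance on the tank: A dh/dt = −0.01372 √h.
Separate and integrate: 2(√h − √h₀) = −(0.01372/A) t.
t = 2A(√h₀ − √h)/0.01372 = 2·5.839·(√2.966 − √1.368)/0.01372
  = 11.6780 × (1.72221 − 1.16962) / 0.01372 = 470.348 s.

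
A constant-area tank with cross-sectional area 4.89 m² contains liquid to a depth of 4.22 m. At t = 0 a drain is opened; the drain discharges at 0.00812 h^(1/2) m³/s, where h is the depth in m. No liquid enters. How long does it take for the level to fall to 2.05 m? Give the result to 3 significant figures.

Unsteady balance on liquid volume: A dh/dt = −0.00812 √h.
This is separable: 2 d(√h)/dt = −0.00812/A, so √h = √h₀ − (0.00812/(2A)) t.
t = 2A(√h₀ − √h)/0.00812 = 2·4.89·(√4.22 − √2.05)/0.00812
  = 9.7800 × (2.0543 − 1.4318) / 0.00812 = 749.74 s.

750 s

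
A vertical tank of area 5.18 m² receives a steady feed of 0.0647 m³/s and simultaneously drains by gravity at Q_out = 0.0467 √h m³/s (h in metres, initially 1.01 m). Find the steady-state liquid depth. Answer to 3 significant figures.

1.92 m

Level balance: A dh/dt = 0.0647 − 0.0467 √h. Setting dh/dt = 0:
Q_in = 0.0467 √h_ss ⇒ √h_ss = 0.0647/0.0467 = 1.3854.
h_ss = 1.3854² = 1.9194 m. (Since h₀ = 1.01 m < h_ss, the level will rise toward this value.)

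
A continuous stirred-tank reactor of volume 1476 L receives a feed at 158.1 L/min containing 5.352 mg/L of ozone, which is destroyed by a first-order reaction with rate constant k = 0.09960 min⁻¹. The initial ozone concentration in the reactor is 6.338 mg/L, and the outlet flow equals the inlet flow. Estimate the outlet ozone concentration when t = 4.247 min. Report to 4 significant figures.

4.255 mg/L

Species balance: V dC/dt = Q C_in − Q C − k V C.
dC/dt = (Q/V) C_in − (Q/V + k) C; effective rate a = Q/V + k = 0.107114 + 0.09960 = 0.206714 min⁻¹.
C_ss = Q C_in/(Q + kV) = 2.77327 mg/L; C(t) = C_ss + (C₀ − C_ss) e^(−a t).
C(4.247) = 2.77327 + (3.56473)·e^(−0.206714·4.247) = 2.77327 + (3.56473)·0.415649 = 4.25495 mg/L.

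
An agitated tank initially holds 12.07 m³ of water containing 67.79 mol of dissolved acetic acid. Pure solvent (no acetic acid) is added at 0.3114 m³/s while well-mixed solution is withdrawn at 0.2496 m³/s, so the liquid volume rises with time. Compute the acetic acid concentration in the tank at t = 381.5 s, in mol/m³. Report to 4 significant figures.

Total volume: dV/dt = Q_in − Q_out = 0.0618000 m³/s, so V(t) = 12.07 + 0.0618000 t and V(381.5) = 35.6467 m³.
Solute balance: dm/dt = 0 − Q_out C = −Q_out m/V(t).
dm/m = −Q_out dt/(V₀ + 0.0618000 t); integrating gives ln(m/m₀) = −(Q_out/(Q_in−Q_out)) ln(V/V₀).
m = m₀ (V₀/V)^(Q_out/(Q_in−Q_out)) = 67.79 × (12.07/35.6467)^(4.03883) = 0.854383 mol.
C = m/V = 0.854383/35.6467 = 0.0239681 mol/m³.

0.02397 mol/m³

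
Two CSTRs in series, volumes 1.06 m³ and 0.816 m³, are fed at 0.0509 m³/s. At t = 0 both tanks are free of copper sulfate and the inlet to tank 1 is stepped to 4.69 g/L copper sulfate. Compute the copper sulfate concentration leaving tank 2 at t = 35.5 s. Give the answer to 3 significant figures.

Each tank obeys Vᵢ dCᵢ/dt = Q(Cᵢ₋₁ − Cᵢ), so τᵢ = Vᵢ/Q.
τ₁ = 1.06/0.0509 = 20.825 s; τ₂ = 0.816/0.0509 = 16.031 s.
Tank 1: C₁ = C_in(1 − e^(−t/τ₁)). Tank 2 (τ₁ ≠ τ₂): C₂ = C_in[1 − (τ₁ e^(−t/τ₁) − τ₂ e^(−t/τ₂))/(τ₁ − τ₂)].
At t = 35.5: e^(−t/τ₁) = 0.18183, e^(−t/τ₂) = 0.10922.
C₂ = 4.69·[1 − (20.825·0.18183 − 16.031·0.10922)/(4.7937)] = 4.69·0.57533 = 2.6983 g/L.

2.70 g/L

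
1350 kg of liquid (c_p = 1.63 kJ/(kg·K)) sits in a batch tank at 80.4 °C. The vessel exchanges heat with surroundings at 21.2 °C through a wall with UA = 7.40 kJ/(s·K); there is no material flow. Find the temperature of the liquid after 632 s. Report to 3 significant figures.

Lumped-capacitance energy balance: M c_p dT/dt = UA(T_amb − T).
dT/dt = (T_ss − T)/τ with T_ss = T_amb = 21.200 °C, τ = M c_p/UA = 1350·1.63/7.40 = 297.36 s.
T approaches T_ss exponentially: T(t) = T_ss + (T₀ − T_ss) e^(−t/τ).
T(632) = 21.200 + (59.200)·0.11939 = 28.268 °C.

28.3 °C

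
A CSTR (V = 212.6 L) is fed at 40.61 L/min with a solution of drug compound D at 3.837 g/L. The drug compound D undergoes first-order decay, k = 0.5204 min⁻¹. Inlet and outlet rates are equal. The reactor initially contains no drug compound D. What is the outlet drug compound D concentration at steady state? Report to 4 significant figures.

Species balance: V dC/dt = Q C_in − Q C − k V C.
At steady state: 0 = Q C_in − (Q + kV) C_ss, so C_ss = Q C_in/(Q + kV).
C_ss = 40.61·3.837/(40.61 + 0.5204·212.6) = 155.821/151.247 = 1.03024 g/L.

1.030 g/L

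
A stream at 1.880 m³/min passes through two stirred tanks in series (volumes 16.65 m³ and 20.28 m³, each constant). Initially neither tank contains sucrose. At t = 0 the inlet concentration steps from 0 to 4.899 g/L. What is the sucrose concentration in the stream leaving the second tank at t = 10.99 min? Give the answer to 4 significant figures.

Each tank obeys Vᵢ dCᵢ/dt = Q(Cᵢ₋₁ − Cᵢ), so τᵢ = Vᵢ/Q.
τ₁ = 16.65/1.880 = 8.85638 min; τ₂ = 20.28/1.880 = 10.7872 min.
Solving the cascade with C₁(0)=C₂(0)=0 gives C₂(t) = C_in[1 − (τ₁ e^(−t/τ₁) − τ₂ e^(−t/τ₂))/(τ₁ − τ₂)].
At t = 10.99: e^(−t/τ₁) = 0.289120, e^(−t/τ₂) = 0.361029.
C₂ = 4.899·[1 − (8.85638·0.289120 − 10.7872·0.361029)/(-1.93085)] = 4.899·0.309141 = 1.51448 g/L.

1.514 g/L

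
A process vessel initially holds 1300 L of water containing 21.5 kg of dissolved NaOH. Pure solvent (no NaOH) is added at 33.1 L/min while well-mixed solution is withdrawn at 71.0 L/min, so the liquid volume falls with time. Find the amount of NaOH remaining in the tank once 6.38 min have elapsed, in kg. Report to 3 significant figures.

Total volume: dV/dt = Q_in − Q_out = -37.900 L/min, so V(t) = 1300 − 37.900 t and V(6.38) = 1058.2 L.
Species balance (pure solvent in): dm/dt = −Q_out · m/V(t).
Separate: dm/m = −Q_out dt/V(t) ⇒ ln(m/m₀) = −(Q_out/(Q_in−Q_out)) ln(V/V₀).
m = m₀ (V₀/V)^(Q_out/(Q_in−Q_out)) = 21.5 × (1300/1058.2)^(-1.8734) = 14.622 kg.

14.6 kg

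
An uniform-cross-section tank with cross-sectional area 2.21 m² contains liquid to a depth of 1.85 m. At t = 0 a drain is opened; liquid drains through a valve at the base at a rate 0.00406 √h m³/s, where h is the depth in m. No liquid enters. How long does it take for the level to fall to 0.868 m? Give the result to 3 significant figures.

466 s

A dh/dt = −Q_out = −0.00406 √h.
Separate and integrate: 2(√h − √h₀) = −(0.00406/A) t.
t = 2A(√h₀ − √h)/0.00406 = 2·2.21·(√1.85 − √0.868)/0.00406
  = 4.4200 × (1.3601 − 0.93167) / 0.00406 = 466.48 s.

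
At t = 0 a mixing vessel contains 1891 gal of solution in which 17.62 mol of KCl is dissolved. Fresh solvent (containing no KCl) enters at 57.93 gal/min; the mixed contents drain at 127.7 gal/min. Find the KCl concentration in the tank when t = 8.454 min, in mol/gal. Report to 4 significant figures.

0.006831 mol/gal

Let m(t) be the amount of KCl. Volume: V(t) = V₀ + (Q_in − Q_out) t = 1891 − 69.7700 t; V(8.454) = 1301.16 gal.
No KCl enters, so dm/dt = −Q_out · (m/V).
Separate: dm/m = −Q_out dt/V(t) ⇒ ln(m/m₀) = −(Q_out/(Q_in−Q_out)) ln(V/V₀).
m = m₀ (V₀/V)^(Q_out/(Q_in−Q_out)) = 17.62 × (1891/1301.16)^(-1.83030) = 8.88873 mol.
C = m/V = 8.88873/1301.16 = 0.00683136 mol/gal.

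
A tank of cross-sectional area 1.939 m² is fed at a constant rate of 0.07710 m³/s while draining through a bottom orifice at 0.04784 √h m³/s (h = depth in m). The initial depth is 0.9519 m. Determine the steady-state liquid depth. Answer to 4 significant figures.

2.597 m

Accumulation of liquid (constant cross-section A): A dh/dt = Q_in − 0.04784 √h. At steady state dh/dt = 0:
Q_in = 0.04784 √h_ss ⇒ √h_ss = 0.07710/0.04784 = 1.61162.
h_ss = 1.61162² = 2.59733 m. (Since h₀ = 0.9519 m < h_ss, the level will rise toward this value.)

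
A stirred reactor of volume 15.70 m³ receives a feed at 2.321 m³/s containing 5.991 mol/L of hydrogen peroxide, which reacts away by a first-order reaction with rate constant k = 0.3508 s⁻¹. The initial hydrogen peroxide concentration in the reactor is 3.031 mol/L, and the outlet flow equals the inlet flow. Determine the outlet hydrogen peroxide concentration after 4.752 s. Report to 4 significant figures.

1.894 mol/L

Species balance: V dC/dt = Q C_in − Q C − k V C.
This is linear with rate a = Q/V + k = 0.498634 s⁻¹.
C_ss = Q C_in/(Q + kV) = 1.77620 mol/L; C(t) = C_ss + (C₀ − C_ss) e^(−a t).
C(4.752) = 1.77620 + (1.25480)·e^(−0.498634·4.752) = 1.77620 + (1.25480)·0.0935265 = 1.89356 mol/L.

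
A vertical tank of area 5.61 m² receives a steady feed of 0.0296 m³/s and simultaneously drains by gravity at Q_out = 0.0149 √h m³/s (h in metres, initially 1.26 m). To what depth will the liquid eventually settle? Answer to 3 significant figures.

Level balance: A dh/dt = 0.0296 − 0.0149 √h. Setting dh/dt = 0:
Q_in = 0.0149 √h_ss ⇒ √h_ss = 0.0296/0.0149 = 1.9866.
h_ss = 1.9866² = 3.9465 m. (Since h₀ = 1.26 m < h_ss, the level will rise toward this value.)

3.95 m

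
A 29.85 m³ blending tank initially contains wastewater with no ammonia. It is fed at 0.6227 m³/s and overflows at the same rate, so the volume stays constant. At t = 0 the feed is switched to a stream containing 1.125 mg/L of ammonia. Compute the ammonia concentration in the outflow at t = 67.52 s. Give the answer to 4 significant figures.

0.8499 mg/L

Accumulation = in − out for the solute gives V dC/dt = Q(C_in − C).
So dC/dt = (C_in − C)/τ with τ = V/Q = 29.85/0.6227 = 47.9364 s.
C approaches C_in exponentially: C(t) = C_in + (C₀ − C_in) e^(−t/τ).
C(67.52) = 1.125 + (0 − 1.125)·e^(−67.52/47.9364) = 1.125 + (-1.12500)·0.244502 = 0.849936 mg/L.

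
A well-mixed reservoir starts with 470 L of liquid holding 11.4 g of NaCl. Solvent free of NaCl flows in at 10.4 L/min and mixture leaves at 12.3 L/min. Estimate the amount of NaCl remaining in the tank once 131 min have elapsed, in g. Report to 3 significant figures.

Total volume: dV/dt = Q_in − Q_out = -1.9000 L/min, so V(t) = 470 − 1.9000 t and V(131) = 221.10 L.
No NaCl enters, so dm/dt = −Q_out · (m/V).
dm/m = −Q_out dt/(V₀ − 1.9000 t); integrating gives ln(m/m₀) = −(Q_out/(Q_in−Q_out)) ln(V/V₀).
m = m₀ (V₀/V)^(Q_out/(Q_in−Q_out)) = 11.4 × (470/221.10)^(-6.4737) = 0.086440 g.

0.0864 g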